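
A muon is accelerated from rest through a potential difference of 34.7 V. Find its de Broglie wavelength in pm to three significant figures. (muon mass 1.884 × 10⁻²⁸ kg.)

KE = eV = 1.602 × 10⁻¹⁹ × 34.70 = 5.559 × 10⁻¹⁸ J.
p = √(2mKE) = √(2 × 1.884 × 10⁻²⁸ × 5.559 × 10⁻¹⁸) = 4.577 × 10⁻²³ kg·m/s.
λ = h/p = 6.626 × 10⁻³⁴ / 4.577 × 10⁻²³ = 1.45 × 10⁻¹¹ m = 14.5 pm.

λ = 14.5 pm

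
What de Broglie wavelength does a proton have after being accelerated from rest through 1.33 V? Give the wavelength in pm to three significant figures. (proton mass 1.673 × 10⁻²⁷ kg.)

λ = 24.8 pm

KE = eV = 1.602 × 10⁻¹⁹ × 1.330 = 2.131 × 10⁻¹⁹ J.
p = √(2mKE) = √(2 × 1.673 × 10⁻²⁷ × 2.131 × 10⁻¹⁹) = 2.670 × 10⁻²³ kg·m/s.
λ = h/p = 6.626 × 10⁻³⁴ / 2.670 × 10⁻²³ = 2.48 × 10⁻¹¹ m = 24.8 pm.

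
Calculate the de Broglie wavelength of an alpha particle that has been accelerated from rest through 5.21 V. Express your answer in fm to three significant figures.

λ = 4450 fm

KE = 2eV = 2 × 1.602 × 10⁻¹⁹ × 5.210 = 1.669 × 10⁻¹⁸ J.
p = √(2mKE) = √(2 × 6.645 × 10⁻²⁷ × 1.669 × 10⁻¹⁸) = 1.489 × 10⁻²² kg·m/s.
λ = h/p = 6.626 × 10⁻³⁴ / 1.489 × 10⁻²² = 4.45 × 10⁻¹² m = 4450 fm.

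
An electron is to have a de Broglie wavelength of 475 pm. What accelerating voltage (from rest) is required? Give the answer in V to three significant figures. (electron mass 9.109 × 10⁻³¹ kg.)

p = h/λ = 6.626 × 10⁻³⁴ / 4.750 × 10⁻¹⁰ = 1.395 × 10⁻²⁴ kg·m/s.
KE = p²/(2m) = 1.068 × 10⁻¹⁸ J.
V = KE/e = 1.068 × 10⁻¹⁸ / (1.602 × 10⁻¹⁹) = 6.67 V.

V = 6.67 V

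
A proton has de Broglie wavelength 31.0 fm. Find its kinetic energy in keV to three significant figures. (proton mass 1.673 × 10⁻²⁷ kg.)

KE = 852 keV

p = h/λ = 6.626 × 10⁻³⁴ / 3.100 × 10⁻¹⁴ = 2.137 × 10⁻²⁰ kg·m/s.
KE = p²/(2m) = (2.137 × 10⁻²⁰)² / (2 × 1.673 × 10⁻²⁷) = 1.365 × 10⁻¹³ J = 852 keV.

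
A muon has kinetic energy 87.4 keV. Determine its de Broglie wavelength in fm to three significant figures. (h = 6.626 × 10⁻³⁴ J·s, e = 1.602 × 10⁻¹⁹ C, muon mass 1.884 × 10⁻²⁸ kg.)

KE = 87.4 keV = 1.400 × 10⁻¹⁴ J.
p = √(2mKE) = √(2 × 1.884 × 10⁻²⁸ × 1.400 × 10⁻¹⁴) = 2.297 × 10⁻²¹ kg·m/s.
λ = h/p = 6.626 × 10⁻³⁴ / 2.297 × 10⁻²¹ = 2.88 × 10⁻¹³ m = 288 fm.

λ = 288 fm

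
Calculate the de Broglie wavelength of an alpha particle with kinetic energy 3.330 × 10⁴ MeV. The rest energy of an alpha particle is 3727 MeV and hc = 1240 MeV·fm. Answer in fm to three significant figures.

Total energy E = KE + m₀c² = 3.330 × 10⁴ + 3727 = 37027 MeV.
(pc)² = E² − (m₀c²)² = (37027)² − (3727)² = 1.357 × 10⁹ MeV², so pc = 3.684 × 10⁴ MeV.
λ = hc/(pc) = 1240 MeV·fm / 3.684 × 10⁴ MeV = 0.0337 fm.

λ = 0.0337 fm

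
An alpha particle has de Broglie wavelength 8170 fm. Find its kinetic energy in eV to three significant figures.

p = h/λ = 6.626 × 10⁻³⁴ / 8.170 × 10⁻¹² = 8.110 × 10⁻²³ kg·m/s.
KE = p²/(2m) = (8.110 × 10⁻²³)² / (2 × 6.645 × 10⁻²⁷) = 4.949 × 10⁻¹⁹ J = 3.09 eV.

KE = 3.09 eV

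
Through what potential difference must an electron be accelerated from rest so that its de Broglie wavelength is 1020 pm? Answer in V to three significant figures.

V = 1.45 V

p = h/λ = 6.626 × 10⁻³⁴ / 1.020 × 10⁻⁹ = 6.496 × 10⁻²⁵ kg·m/s.
KE = p²/(2m) = 2.316 × 10⁻¹⁹ J.
V = KE/e = 2.316 × 10⁻¹⁹ / (1.602 × 10⁻¹⁹) = 1.45 V.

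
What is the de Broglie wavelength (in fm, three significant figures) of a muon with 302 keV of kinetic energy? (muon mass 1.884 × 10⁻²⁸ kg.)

λ = 155 fm

KE = 302 keV = 4.838 × 10⁻¹⁴ J.
p = √(2mKE) = √(2 × 1.884 × 10⁻²⁸ × 4.838 × 10⁻¹⁴) = 4.270 × 10⁻²¹ kg·m/s.
λ = h/p = 6.626 × 10⁻³⁴ / 4.270 × 10⁻²¹ = 1.55 × 10⁻¹³ m = 155 fm.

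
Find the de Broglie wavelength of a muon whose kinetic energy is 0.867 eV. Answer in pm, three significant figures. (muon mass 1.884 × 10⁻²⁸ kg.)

KE = 0.867 eV = 1.389 × 10⁻¹⁹ J.
p = √(2mKE) = √(2 × 1.884 × 10⁻²⁸ × 1.389 × 10⁻¹⁹) = 7.234 × 10⁻²⁴ kg·m/s.
λ = h/p = 6.626 × 10⁻³⁴ / 7.234 × 10⁻²⁴ = 9.16 × 10⁻¹¹ m = 91.6 pm.

λ = 91.6 pm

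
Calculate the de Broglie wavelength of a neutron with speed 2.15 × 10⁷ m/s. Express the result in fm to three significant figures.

λ = 18.4 fm

p = mv = 1.675 × 10⁻²⁷ × 2.15 × 10⁷ = 3.601 × 10⁻²⁰ kg·m/s.
λ = h/p = 6.626 × 10⁻³⁴ / 3.601 × 10⁻²⁰ = 1.84 × 10⁻¹⁴ m = 18.4 fm.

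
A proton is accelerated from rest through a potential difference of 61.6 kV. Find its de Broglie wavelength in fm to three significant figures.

KE = eV = 1.602 × 10⁻¹⁹ × 6.160 × 10⁴ = 9.868 × 10⁻¹⁵ J.
p = √(2mKE) = √(2 × 1.673 × 10⁻²⁷ × 9.868 × 10⁻¹⁵) = 5.746 × 10⁻²¹ kg·m/s.
λ = h/p = 6.626 × 10⁻³⁴ / 5.746 × 10⁻²¹ = 1.15 × 10⁻¹³ m = 115 fm.

λ = 115 fm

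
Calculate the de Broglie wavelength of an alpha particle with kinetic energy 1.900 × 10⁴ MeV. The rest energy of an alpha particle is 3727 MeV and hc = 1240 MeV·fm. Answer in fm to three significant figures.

Total energy E = KE + m₀c² = 1.900 × 10⁴ + 3727 = 22727 MeV.
(pc)² = E² − (m₀c²)² = (22727)² − (3727)² = 5.026 × 10⁸ MeV², so pc = 2.242 × 10⁴ MeV.
λ = hc/(pc) = 1240 MeV·fm / 2.242 × 10⁴ MeV = 0.0553 fm.

λ = 0.0553 fm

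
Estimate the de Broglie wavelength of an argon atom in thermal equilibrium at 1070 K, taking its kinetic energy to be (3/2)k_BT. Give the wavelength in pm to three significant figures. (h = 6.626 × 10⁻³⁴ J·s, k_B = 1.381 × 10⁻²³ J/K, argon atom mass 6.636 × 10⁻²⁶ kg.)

λ = 12.2 pm

KE = (3/2)k_BT = 1.5 × 1.381 × 10⁻²³ × 1070 = 2.217 × 10⁻²⁰ J.
p = √(2mKE) = √(2 × 6.636 × 10⁻²⁶ × 2.217 × 10⁻²⁰) = 5.424 × 10⁻²³ kg·m/s.
λ = h/p = 1.22 × 10⁻¹¹ m = 12.2 pm.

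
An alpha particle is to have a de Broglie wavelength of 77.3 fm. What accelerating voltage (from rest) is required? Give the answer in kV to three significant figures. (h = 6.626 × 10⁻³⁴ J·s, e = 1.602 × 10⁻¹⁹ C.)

V = 17.3 kV

p = h/λ = 6.626 × 10⁻³⁴ / 7.730 × 10⁻¹⁴ = 8.572 × 10⁻²¹ kg·m/s.
KE = p²/(2m) = 5.529 × 10⁻¹⁵ J.
V = KE/2e = 5.529 × 10⁻¹⁵ / (2 × 1.602 × 10⁻¹⁹) = 17.3 kV.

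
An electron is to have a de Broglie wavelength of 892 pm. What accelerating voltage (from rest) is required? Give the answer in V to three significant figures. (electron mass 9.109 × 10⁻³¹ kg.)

V = 1.89 V

p = h/λ = 6.626 × 10⁻³⁴ / 8.920 × 10⁻¹⁰ = 7.428 × 10⁻²⁵ kg·m/s.
KE = p²/(2m) = 3.029 × 10⁻¹⁹ J.
V = KE/e = 3.029 × 10⁻¹⁹ / (1.602 × 10⁻¹⁹) = 1.89 V.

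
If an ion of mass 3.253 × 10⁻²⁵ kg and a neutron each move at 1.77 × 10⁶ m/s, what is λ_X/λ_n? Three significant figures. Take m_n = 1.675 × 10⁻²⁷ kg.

At fixed v, p = mv so λ = h/(mv) ∝ 1/m.
λ_X/λ_n = m_n/m_X = 1.675 × 10⁻²⁷/3.253 × 10⁻²⁵ = 5.15 × 10⁻³.

λ_X/λ_n = 5.15 × 10⁻³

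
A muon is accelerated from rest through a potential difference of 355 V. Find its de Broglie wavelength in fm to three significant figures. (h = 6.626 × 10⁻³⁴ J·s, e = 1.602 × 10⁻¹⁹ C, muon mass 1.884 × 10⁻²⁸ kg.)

KE = eV = 1.602 × 10⁻¹⁹ × 355.0 = 5.687 × 10⁻¹⁷ J.
p = √(2mKE) = √(2 × 1.884 × 10⁻²⁸ × 5.687 × 10⁻¹⁷) = 1.464 × 10⁻²² kg·m/s.
λ = h/p = 6.626 × 10⁻³⁴ / 1.464 × 10⁻²² = 4.53 × 10⁻¹² m = 4530 fm.

λ = 4530 fm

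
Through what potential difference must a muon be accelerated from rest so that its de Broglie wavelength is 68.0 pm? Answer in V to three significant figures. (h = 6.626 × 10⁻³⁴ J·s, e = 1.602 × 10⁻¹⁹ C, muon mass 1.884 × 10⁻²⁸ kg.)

p = h/λ = 6.626 × 10⁻³⁴ / 6.800 × 10⁻¹¹ = 9.744 × 10⁻²⁴ kg·m/s.
KE = p²/(2m) = 2.520 × 10⁻¹⁹ J.
V = KE/e = 2.520 × 10⁻¹⁹ / (1.602 × 10⁻¹⁹) = 1.57 V.

V = 1.57 V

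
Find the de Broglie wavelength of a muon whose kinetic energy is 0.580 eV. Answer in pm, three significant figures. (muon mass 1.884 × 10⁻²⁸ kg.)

λ = 112 pm

KE = 0.580 eV = 9.292 × 10⁻²⁰ J.
p = √(2mKE) = √(2 × 1.884 × 10⁻²⁸ × 9.292 × 10⁻²⁰) = 5.917 × 10⁻²⁴ kg·m/s.
λ = h/p = 6.626 × 10⁻³⁴ / 5.917 × 10⁻²⁴ = 1.12 × 10⁻¹⁰ m = 112 pm.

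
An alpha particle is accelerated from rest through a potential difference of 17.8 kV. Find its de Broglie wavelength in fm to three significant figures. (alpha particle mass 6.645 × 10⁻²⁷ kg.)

λ = 76.1 fm

KE = 2eV = 2 × 1.602 × 10⁻¹⁹ × 1.780 × 10⁴ = 5.703 × 10⁻¹⁵ J.
p = √(2mKE) = √(2 × 6.645 × 10⁻²⁷ × 5.703 × 10⁻¹⁵) = 8.706 × 10⁻²¹ kg·m/s.
λ = h/p = 6.626 × 10⁻³⁴ / 8.706 × 10⁻²¹ = 7.61 × 10⁻¹⁴ m = 76.1 fm.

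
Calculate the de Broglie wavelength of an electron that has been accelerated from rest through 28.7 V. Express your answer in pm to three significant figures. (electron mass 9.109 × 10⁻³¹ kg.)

λ = 229 pm

KE = eV = 1.602 × 10⁻¹⁹ × 28.70 = 4.598 × 10⁻¹⁸ J.
p = √(2mKE) = √(2 × 9.109 × 10⁻³¹ × 4.598 × 10⁻¹⁸) = 2.894 × 10⁻²⁴ kg·m/s.
λ = h/p = 6.626 × 10⁻³⁴ / 2.894 × 10⁻²⁴ = 2.29 × 10⁻¹⁰ m = 229 pm.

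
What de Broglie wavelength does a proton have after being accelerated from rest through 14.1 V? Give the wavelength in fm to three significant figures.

λ = 7620 fm

KE = eV = 1.602 × 10⁻¹⁹ × 14.10 = 2.259 × 10⁻¹⁸ J.
p = √(2mKE) = √(2 × 1.673 × 10⁻²⁷ × 2.259 × 10⁻¹⁸) = 8.694 × 10⁻²³ kg·m/s.
λ = h/p = 6.626 × 10⁻³⁴ / 8.694 × 10⁻²³ = 7.62 × 10⁻¹² m = 7620 fm.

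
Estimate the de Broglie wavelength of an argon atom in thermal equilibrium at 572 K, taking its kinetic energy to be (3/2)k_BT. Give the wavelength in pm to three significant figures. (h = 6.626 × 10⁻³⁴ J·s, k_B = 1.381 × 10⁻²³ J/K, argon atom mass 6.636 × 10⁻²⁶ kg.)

λ = 16.7 pm

KE = (3/2)k_BT = 1.5 × 1.381 × 10⁻²³ × 572 = 1.185 × 10⁻²⁰ J.
p = √(2mKE) = √(2 × 6.636 × 10⁻²⁶ × 1.185 × 10⁻²⁰) = 3.966 × 10⁻²³ kg·m/s.
λ = h/p = 1.67 × 10⁻¹¹ m = 16.7 pm.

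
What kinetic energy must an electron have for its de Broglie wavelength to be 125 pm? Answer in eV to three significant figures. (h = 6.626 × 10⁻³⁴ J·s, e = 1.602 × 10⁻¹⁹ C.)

p = h/λ = 6.626 × 10⁻³⁴ / 1.250 × 10⁻¹⁰ = 5.301 × 10⁻²⁴ kg·m/s.
KE = p²/(2m) = (5.301 × 10⁻²⁴)² / (2 × 9.109 × 10⁻³¹) = 1.542 × 10⁻¹⁷ J = 96.3 eV.

KE = 96.3 eV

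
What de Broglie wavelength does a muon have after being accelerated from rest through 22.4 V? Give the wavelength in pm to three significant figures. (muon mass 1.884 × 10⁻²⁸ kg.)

λ = 18.0 pm

KE = eV = 1.602 × 10⁻¹⁹ × 22.40 = 3.588 × 10⁻¹⁸ J.
p = √(2mKE) = √(2 × 1.884 × 10⁻²⁸ × 3.588 × 10⁻¹⁸) = 3.677 × 10⁻²³ kg·m/s.
λ = h/p = 6.626 × 10⁻³⁴ / 3.677 × 10⁻²³ = 1.80 × 10⁻¹¹ m = 18.0 pm.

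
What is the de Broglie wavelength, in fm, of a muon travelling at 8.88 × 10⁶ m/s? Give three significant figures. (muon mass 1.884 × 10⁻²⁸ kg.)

λ = 396 fm

p = mv = 1.884 × 10⁻²⁸ × 8.88 × 10⁶ = 1.673 × 10⁻²¹ kg·m/s.
λ = h/p = 6.626 × 10⁻³⁴ / 1.673 × 10⁻²¹ = 3.96 × 10⁻¹³ m = 396 fm.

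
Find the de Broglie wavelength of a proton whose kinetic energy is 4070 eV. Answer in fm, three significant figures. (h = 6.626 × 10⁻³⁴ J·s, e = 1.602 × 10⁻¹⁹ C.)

KE = 4070 eV = 6.520 × 10⁻¹⁶ J.
p = √(2mKE) = √(2 × 1.673 × 10⁻²⁷ × 6.520 × 10⁻¹⁶) = 1.477 × 10⁻²¹ kg·m/s.
λ = h/p = 6.626 × 10⁻³⁴ / 1.477 × 10⁻²¹ = 4.49 × 10⁻¹³ m = 449 fm.

λ = 449 fm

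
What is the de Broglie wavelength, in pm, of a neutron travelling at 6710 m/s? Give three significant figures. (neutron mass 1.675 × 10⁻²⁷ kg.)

p = mv = 1.675 × 10⁻²⁷ × 6710 = 1.124 × 10⁻²³ kg·m/s.
λ = h/p = 6.626 × 10⁻³⁴ / 1.124 × 10⁻²³ = 5.90 × 10⁻¹¹ m = 59.0 pm.

λ = 59.0 pm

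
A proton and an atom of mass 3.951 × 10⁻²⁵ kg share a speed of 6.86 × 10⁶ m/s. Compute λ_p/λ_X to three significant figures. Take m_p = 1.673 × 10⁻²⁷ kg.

At fixed v, p = mv so λ = h/(mv) ∝ 1/m.
λ_p/λ_X = m_X/m_p = 3.951 × 10⁻²⁵/1.673 × 10⁻²⁷ = 236.

λ_p/λ_X = 236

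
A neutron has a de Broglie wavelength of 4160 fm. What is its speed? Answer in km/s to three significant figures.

p = h/λ = 6.626 × 10⁻³⁴ / 4.160 × 10⁻¹² = 1.593 × 10⁻²² kg·m/s.
v = p/m = 1.593 × 10⁻²² / 1.675 × 10⁻²⁷ = 9.51 × 10⁴ m/s = 95.1 km/s.

v = 95.1 km/s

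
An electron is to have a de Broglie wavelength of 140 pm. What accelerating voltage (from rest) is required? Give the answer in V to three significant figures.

V = 76.8 V

p = h/λ = 6.626 × 10⁻³⁴ / 1.400 × 10⁻¹⁰ = 4.733 × 10⁻²⁴ kg·m/s.
KE = p²/(2m) = 1.230 × 10⁻¹⁷ J.
V = KE/e = 1.230 × 10⁻¹⁷ / (1.602 × 10⁻¹⁹) = 76.8 V.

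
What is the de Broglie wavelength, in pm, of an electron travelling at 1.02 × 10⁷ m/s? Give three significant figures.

p = mv = 9.109 × 10⁻³¹ × 1.02 × 10⁷ = 9.291 × 10⁻²⁴ kg·m/s.
λ = h/p = 6.626 × 10⁻³⁴ / 9.291 × 10⁻²⁴ = 7.13 × 10⁻¹¹ m = 71.3 pm.

λ = 71.3 pm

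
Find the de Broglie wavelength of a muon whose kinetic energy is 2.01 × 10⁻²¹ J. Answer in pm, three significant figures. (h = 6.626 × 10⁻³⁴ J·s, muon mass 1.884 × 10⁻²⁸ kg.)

λ = 761 pm

p = √(2mKE) = √(2 × 1.884 × 10⁻²⁸ × 2.010 × 10⁻²¹) = 8.703 × 10⁻²⁵ kg·m/s.
λ = h/p = 6.626 × 10⁻³⁴ / 8.703 × 10⁻²⁵ = 7.61 × 10⁻¹⁰ m = 761 pm.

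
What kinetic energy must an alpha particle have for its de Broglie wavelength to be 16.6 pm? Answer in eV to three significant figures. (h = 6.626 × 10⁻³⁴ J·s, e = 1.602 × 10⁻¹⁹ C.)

p = h/λ = 6.626 × 10⁻³⁴ / 1.660 × 10⁻¹¹ = 3.992 × 10⁻²³ kg·m/s.
KE = p²/(2m) = (3.992 × 10⁻²³)² / (2 × 6.645 × 10⁻²⁷) = 1.199 × 10⁻¹⁹ J = 0.748 eV.

KE = 0.748 eV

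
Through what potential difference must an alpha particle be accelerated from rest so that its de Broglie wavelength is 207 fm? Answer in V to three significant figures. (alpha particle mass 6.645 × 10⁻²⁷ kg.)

V = 2410 V

p = h/λ = 6.626 × 10⁻³⁴ / 2.070 × 10⁻¹³ = 3.201 × 10⁻²¹ kg·m/s.
KE = p²/(2m) = 7.710 × 10⁻¹⁶ J.
V = KE/2e = 7.710 × 10⁻¹⁶ / (2 × 1.602 × 10⁻¹⁹) = 2410 V.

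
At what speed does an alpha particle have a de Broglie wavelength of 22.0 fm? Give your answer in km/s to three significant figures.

p = h/λ = 6.626 × 10⁻³⁴ / 2.200 × 10⁻¹⁴ = 3.012 × 10⁻²⁰ kg·m/s.
v = p/m = 3.012 × 10⁻²⁰ / 6.645 × 10⁻²⁷ = 4.53 × 10⁶ m/s = 4530 km/s.

v = 4530 km/s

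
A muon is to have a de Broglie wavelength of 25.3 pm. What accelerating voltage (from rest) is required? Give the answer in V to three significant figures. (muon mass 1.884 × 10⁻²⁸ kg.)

p = h/λ = 6.626 × 10⁻³⁴ / 2.530 × 10⁻¹¹ = 2.619 × 10⁻²³ kg·m/s.
KE = p²/(2m) = 1.820 × 10⁻¹⁸ J.
V = KE/e = 1.820 × 10⁻¹⁸ / (1.602 × 10⁻¹⁹) = 11.4 V.

V = 11.4 V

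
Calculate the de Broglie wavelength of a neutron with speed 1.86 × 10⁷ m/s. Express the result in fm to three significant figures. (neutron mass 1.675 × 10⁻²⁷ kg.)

p = mv = 1.675 × 10⁻²⁷ × 1.86 × 10⁷ = 3.116 × 10⁻²⁰ kg·m/s.
λ = h/p = 6.626 × 10⁻³⁴ / 3.116 × 10⁻²⁰ = 2.13 × 10⁻¹⁴ m = 21.3 fm.

λ = 21.3 fm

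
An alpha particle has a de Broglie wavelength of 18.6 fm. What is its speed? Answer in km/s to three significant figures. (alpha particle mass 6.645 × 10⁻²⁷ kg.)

v = 5360 km/s

p = h/λ = 6.626 × 10⁻³⁴ / 1.860 × 10⁻¹⁴ = 3.562 × 10⁻²⁰ kg·m/s.
v = p/m = 3.562 × 10⁻²⁰ / 6.645 × 10⁻²⁷ = 5.36 × 10⁶ m/s = 5360 km/s.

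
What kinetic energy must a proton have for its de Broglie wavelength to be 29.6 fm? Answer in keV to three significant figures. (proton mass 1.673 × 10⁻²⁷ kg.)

KE = 935 keV

p = h/λ = 6.626 × 10⁻³⁴ / 2.960 × 10⁻¹⁴ = 2.239 × 10⁻²⁰ kg·m/s.
KE = p²/(2m) = (2.239 × 10⁻²⁰)² / (2 × 1.673 × 10⁻²⁷) = 1.498 × 10⁻¹³ J = 935 keV.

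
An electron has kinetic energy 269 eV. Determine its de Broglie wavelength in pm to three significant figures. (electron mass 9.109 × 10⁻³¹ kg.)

KE = 269 eV = 4.309 × 10⁻¹⁷ J.
p = √(2mKE) = √(2 × 9.109 × 10⁻³¹ × 4.309 × 10⁻¹⁷) = 8.860 × 10⁻²⁴ kg·m/s.
λ = h/p = 6.626 × 10⁻³⁴ / 8.860 × 10⁻²⁴ = 7.48 × 10⁻¹¹ m = 74.8 pm.

λ = 74.8 pm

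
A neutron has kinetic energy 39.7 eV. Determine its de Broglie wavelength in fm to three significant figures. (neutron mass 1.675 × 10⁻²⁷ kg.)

KE = 39.7 eV = 6.360 × 10⁻¹⁸ J.
p = √(2mKE) = √(2 × 1.675 × 10⁻²⁷ × 6.360 × 10⁻¹⁸) = 1.460 × 10⁻²² kg·m/s.
λ = h/p = 6.626 × 10⁻³⁴ / 1.460 × 10⁻²² = 4.54 × 10⁻¹² m = 4540 fm.

λ = 4540 fm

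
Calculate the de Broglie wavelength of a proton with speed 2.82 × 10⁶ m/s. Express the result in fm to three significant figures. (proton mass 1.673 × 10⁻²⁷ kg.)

p = mv = 1.673 × 10⁻²⁷ × 2.82 × 10⁶ = 4.718 × 10⁻²¹ kg·m/s.
λ = h/p = 6.626 × 10⁻³⁴ / 4.718 × 10⁻²¹ = 1.40 × 10⁻¹³ m = 140 fm.

λ = 140 fm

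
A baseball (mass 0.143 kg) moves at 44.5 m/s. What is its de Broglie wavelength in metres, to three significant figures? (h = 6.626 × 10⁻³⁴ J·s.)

p = mv = 0.143 × 44.5 = 6.363 kg·m/s.
λ = h/p = 6.626 × 10⁻³⁴ / 6.363 = 1.04 × 10⁻³⁴ m.

λ = 1.04 × 10⁻³⁴ m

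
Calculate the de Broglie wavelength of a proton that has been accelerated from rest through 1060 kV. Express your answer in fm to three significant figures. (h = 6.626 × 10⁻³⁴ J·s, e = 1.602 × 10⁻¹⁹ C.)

λ = 27.8 fm

KE = eV = 1.602 × 10⁻¹⁹ × 1.060 × 10⁶ = 1.698 × 10⁻¹³ J.
p = √(2mKE) = √(2 × 1.673 × 10⁻²⁷ × 1.698 × 10⁻¹³) = 2.384 × 10⁻²⁰ kg·m/s.
λ = h/p = 6.626 × 10⁻³⁴ / 2.384 × 10⁻²⁰ = 2.78 × 10⁻¹⁴ m = 27.8 fm.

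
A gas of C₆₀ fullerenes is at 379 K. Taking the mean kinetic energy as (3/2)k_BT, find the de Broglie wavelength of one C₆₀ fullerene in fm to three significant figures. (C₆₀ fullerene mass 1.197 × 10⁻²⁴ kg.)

λ = 4830 fm

KE = (3/2)k_BT = 1.5 × 1.381 × 10⁻²³ × 379 = 7.851 × 10⁻²¹ J.
p = √(2mKE) = √(2 × 1.197 × 10⁻²⁴ × 7.851 × 10⁻²¹) = 1.371 × 10⁻²² kg·m/s.
λ = h/p = 4.83 × 10⁻¹² m = 4830 fm.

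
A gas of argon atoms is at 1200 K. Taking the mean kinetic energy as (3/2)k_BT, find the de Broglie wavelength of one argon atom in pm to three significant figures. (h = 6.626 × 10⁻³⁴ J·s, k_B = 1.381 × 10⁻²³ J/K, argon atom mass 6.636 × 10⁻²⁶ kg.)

KE = (3/2)k_BT = 1.5 × 1.381 × 10⁻²³ × 1200 = 2.486 × 10⁻²⁰ J.
p = √(2mKE) = √(2 × 6.636 × 10⁻²⁶ × 2.486 × 10⁻²⁰) = 5.744 × 10⁻²³ kg·m/s.
λ = h/p = 1.15 × 10⁻¹¹ m = 11.5 pm.

λ = 11.5 pm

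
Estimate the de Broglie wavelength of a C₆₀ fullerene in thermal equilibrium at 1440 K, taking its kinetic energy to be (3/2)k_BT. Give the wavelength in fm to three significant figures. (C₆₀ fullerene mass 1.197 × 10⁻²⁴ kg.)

KE = (3/2)k_BT = 1.5 × 1.381 × 10⁻²³ × 1440 = 2.983 × 10⁻²⁰ J.
p = √(2mKE) = √(2 × 1.197 × 10⁻²⁴ × 2.983 × 10⁻²⁰) = 2.672 × 10⁻²² kg·m/s.
λ = h/p = 2.48 × 10⁻¹² m = 2480 fm.

λ = 2480 fm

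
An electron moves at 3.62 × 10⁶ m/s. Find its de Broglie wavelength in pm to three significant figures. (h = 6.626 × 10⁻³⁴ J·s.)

λ = 201 pm

p = mv = 9.109 × 10⁻³¹ × 3.62 × 10⁶ = 3.297 × 10⁻²⁴ kg·m/s.
λ = h/p = 6.626 × 10⁻³⁴ / 3.297 × 10⁻²⁴ = 2.01 × 10⁻¹⁰ m = 201 pm.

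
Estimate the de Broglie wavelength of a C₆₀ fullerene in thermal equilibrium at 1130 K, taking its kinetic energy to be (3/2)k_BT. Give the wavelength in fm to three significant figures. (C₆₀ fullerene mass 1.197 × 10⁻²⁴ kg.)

λ = 2800 fm

KE = (3/2)k_BT = 1.5 × 1.381 × 10⁻²³ × 1130 = 2.341 × 10⁻²⁰ J.
p = √(2mKE) = √(2 × 1.197 × 10⁻²⁴ × 2.341 × 10⁻²⁰) = 2.367 × 10⁻²² kg·m/s.
λ = h/p = 2.80 × 10⁻¹² m = 2800 fm.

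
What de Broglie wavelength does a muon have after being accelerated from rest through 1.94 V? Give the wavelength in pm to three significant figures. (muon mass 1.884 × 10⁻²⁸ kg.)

λ = 61.2 pm

KE = eV = 1.602 × 10⁻¹⁹ × 1.940 = 3.108 × 10⁻¹⁹ J.
p = √(2mKE) = √(2 × 1.884 × 10⁻²⁸ × 3.108 × 10⁻¹⁹) = 1.082 × 10⁻²³ kg·m/s.
λ = h/p = 6.626 × 10⁻³⁴ / 1.082 × 10⁻²³ = 6.12 × 10⁻¹¹ m = 61.2 pm.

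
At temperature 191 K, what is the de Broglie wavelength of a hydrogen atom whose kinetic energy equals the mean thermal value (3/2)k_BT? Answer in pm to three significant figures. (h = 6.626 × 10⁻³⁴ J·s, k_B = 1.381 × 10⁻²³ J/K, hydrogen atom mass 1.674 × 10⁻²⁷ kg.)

KE = (3/2)k_BT = 1.5 × 1.381 × 10⁻²³ × 191 = 3.957 × 10⁻²¹ J.
p = √(2mKE) = √(2 × 1.674 × 10⁻²⁷ × 3.957 × 10⁻²¹) = 3.640 × 10⁻²⁴ kg·m/s.
λ = h/p = 1.82 × 10⁻¹⁰ m = 182 pm.

λ = 182 pm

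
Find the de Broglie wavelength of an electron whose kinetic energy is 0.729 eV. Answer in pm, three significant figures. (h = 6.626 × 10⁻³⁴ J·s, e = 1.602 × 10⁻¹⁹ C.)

KE = 0.729 eV = 1.168 × 10⁻¹⁹ J.
p = √(2mKE) = √(2 × 9.109 × 10⁻³¹ × 1.168 × 10⁻¹⁹) = 4.613 × 10⁻²⁵ kg·m/s.
λ = h/p = 6.626 × 10⁻³⁴ / 4.613 × 10⁻²⁵ = 1.44 × 10⁻⁹ m = 1440 pm.

λ = 1440 pm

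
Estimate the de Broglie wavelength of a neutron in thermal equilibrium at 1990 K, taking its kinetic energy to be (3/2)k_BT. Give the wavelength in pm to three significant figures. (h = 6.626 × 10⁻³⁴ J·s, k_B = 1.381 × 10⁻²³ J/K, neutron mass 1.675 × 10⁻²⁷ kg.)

λ = 56.4 pm

KE = (3/2)k_BT = 1.5 × 1.381 × 10⁻²³ × 1990 = 4.122 × 10⁻²⁰ J.
p = √(2mKE) = √(2 × 1.675 × 10⁻²⁷ × 4.122 × 10⁻²⁰) = 1.175 × 10⁻²³ kg·m/s.
λ = h/p = 5.64 × 10⁻¹¹ m = 56.4 pm.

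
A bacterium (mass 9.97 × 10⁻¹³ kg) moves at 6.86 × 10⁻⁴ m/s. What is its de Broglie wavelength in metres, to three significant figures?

p = mv = 9.97 × 10⁻¹³ × 6.86 × 10⁻⁴ = 6.839 × 10⁻¹⁶ kg·m/s.
λ = h/p = 6.626 × 10⁻³⁴ / 6.839 × 10⁻¹⁶ = 9.69 × 10⁻¹⁹ m.

λ = 9.69 × 10⁻¹⁹ m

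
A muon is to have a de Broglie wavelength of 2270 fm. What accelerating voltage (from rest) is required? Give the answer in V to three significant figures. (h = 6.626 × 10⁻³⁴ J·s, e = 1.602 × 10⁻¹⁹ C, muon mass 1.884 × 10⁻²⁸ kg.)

V = 1410 V

p = h/λ = 6.626 × 10⁻³⁴ / 2.270 × 10⁻¹² = 2.919 × 10⁻²² kg·m/s.
KE = p²/(2m) = 2.261 × 10⁻¹⁶ J.
V = KE/e = 2.261 × 10⁻¹⁶ / (1.602 × 10⁻¹⁹) = 1410 V.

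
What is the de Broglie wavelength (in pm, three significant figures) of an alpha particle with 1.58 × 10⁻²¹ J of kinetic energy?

λ = 145 pm

p = √(2mKE) = √(2 × 6.645 × 10⁻²⁷ × 1.580 × 10⁻²¹) = 4.582 × 10⁻²⁴ kg·m/s.
λ = h/p = 6.626 × 10⁻³⁴ / 4.582 × 10⁻²⁴ = 1.45 × 10⁻¹⁰ m = 145 pm.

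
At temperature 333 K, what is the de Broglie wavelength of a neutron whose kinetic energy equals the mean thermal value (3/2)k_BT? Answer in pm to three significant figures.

λ = 138 pm

KE = (3/2)k_BT = 1.5 × 1.381 × 10⁻²³ × 333 = 6.898 × 10⁻²¹ J.
p = √(2mKE) = √(2 × 1.675 × 10⁻²⁷ × 6.898 × 10⁻²¹) = 4.807 × 10⁻²⁴ kg·m/s.
λ = h/p = 1.38 × 10⁻¹⁰ m = 138 pm.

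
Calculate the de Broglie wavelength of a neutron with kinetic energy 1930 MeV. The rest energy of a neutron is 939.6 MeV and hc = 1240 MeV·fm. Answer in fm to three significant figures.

Total energy E = KE + m₀c² = 1930 + 939.6 = 2869.6 MeV.
(pc)² = E² − (m₀c²)² = (2869.6)² − (939.6)² = 7.352 × 10⁶ MeV², so pc = 2711 MeV.
λ = hc/(pc) = 1240 MeV·fm / 2711 MeV = 0.457 fm.

λ = 0.457 fm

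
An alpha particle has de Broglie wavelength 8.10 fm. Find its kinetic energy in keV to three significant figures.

KE = 3140 keV

p = h/λ = 6.626 × 10⁻³⁴ / 8.100 × 10⁻¹⁵ = 8.180 × 10⁻²⁰ kg·m/s.
KE = p²/(2m) = (8.180 × 10⁻²⁰)² / (2 × 6.645 × 10⁻²⁷) = 5.035 × 10⁻¹³ J = 3140 keV.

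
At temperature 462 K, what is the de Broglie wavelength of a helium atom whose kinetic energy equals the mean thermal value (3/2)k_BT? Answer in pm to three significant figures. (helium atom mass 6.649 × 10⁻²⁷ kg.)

λ = 58.7 pm

KE = (3/2)k_BT = 1.5 × 1.381 × 10⁻²³ × 462 = 9.570 × 10⁻²¹ J.
p = √(2mKE) = √(2 × 6.649 × 10⁻²⁷ × 9.570 × 10⁻²¹) = 1.128 × 10⁻²³ kg·m/s.
λ = h/p = 5.87 × 10⁻¹¹ m = 58.7 pm.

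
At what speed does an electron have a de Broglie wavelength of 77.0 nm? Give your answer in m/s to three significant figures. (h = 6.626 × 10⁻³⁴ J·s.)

p = h/λ = 6.626 × 10⁻³⁴ / 7.700 × 10⁻⁸ = 8.605 × 10⁻²⁷ kg·m/s.
v = p/m = 8.605 × 10⁻²⁷ / 9.109 × 10⁻³¹ = 9.45 × 10³ m/s = 9450 m/s.

v = 9450 m/s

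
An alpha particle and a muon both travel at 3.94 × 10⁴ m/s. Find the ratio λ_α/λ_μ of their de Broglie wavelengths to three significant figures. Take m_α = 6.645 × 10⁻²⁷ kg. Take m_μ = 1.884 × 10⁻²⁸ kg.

λ_α/λ_μ = 0.0284

At fixed v, p = mv so λ = h/(mv) ∝ 1/m.
λ_α/λ_μ = m_μ/m_α = 1.884 × 10⁻²⁸/6.645 × 10⁻²⁷ = 0.0284.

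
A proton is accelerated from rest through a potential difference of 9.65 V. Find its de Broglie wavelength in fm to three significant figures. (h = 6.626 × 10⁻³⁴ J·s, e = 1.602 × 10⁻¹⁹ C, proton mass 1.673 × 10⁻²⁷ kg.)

λ = 9210 fm

KE = eV = 1.602 × 10⁻¹⁹ × 9.650 = 1.546 × 10⁻¹⁸ J.
p = √(2mKE) = √(2 × 1.673 × 10⁻²⁷ × 1.546 × 10⁻¹⁸) = 7.192 × 10⁻²³ kg·m/s.
λ = h/p = 6.626 × 10⁻³⁴ / 7.192 × 10⁻²³ = 9.21 × 10⁻¹² m = 9210 fm.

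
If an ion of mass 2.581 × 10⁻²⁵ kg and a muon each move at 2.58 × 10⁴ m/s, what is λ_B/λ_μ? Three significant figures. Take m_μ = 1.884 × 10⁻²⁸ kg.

λ_B/λ_μ = 7.30 × 10⁻⁴

At fixed v, p = mv so λ = h/(mv) ∝ 1/m.
λ_B/λ_μ = m_μ/m_B = 1.884 × 10⁻²⁸/2.581 × 10⁻²⁵ = 7.30 × 10⁻⁴.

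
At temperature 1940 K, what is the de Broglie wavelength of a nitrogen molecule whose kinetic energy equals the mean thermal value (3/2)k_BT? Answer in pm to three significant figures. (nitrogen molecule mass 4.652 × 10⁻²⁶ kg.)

λ = 10.8 pm

KE = (3/2)k_BT = 1.5 × 1.381 × 10⁻²³ × 1940 = 4.019 × 10⁻²⁰ J.
p = √(2mKE) = √(2 × 4.652 × 10⁻²⁶ × 4.019 × 10⁻²⁰) = 6.115 × 10⁻²³ kg·m/s.
λ = h/p = 1.08 × 10⁻¹¹ m = 10.8 pm.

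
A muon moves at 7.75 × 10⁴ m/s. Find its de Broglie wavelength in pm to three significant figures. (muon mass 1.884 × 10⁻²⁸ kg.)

p = mv = 1.884 × 10⁻²⁸ × 7.75 × 10⁴ = 1.460 × 10⁻²³ kg·m/s.
λ = h/p = 6.626 × 10⁻³⁴ / 1.460 × 10⁻²³ = 4.54 × 10⁻¹¹ m = 45.4 pm.

λ = 45.4 pm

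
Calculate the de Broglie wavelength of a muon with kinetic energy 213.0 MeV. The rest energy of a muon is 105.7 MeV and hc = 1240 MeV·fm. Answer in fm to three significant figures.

Total energy E = KE + m₀c² = 213.0 + 105.7 = 318.7 MeV.
(pc)² = E² − (m₀c²)² = (318.7)² − (105.7)² = 9.040 × 10⁴ MeV², so pc = 300.7 MeV.
λ = hc/(pc) = 1240 MeV·fm / 300.7 MeV = 4.12 fm.

λ = 4.12 fm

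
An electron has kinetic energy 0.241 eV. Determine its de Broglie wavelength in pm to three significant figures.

λ = 2500 pm

KE = 0.241 eV = 3.861 × 10⁻²⁰ J.
p = √(2mKE) = √(2 × 9.109 × 10⁻³¹ × 3.861 × 10⁻²⁰) = 2.652 × 10⁻²⁵ kg·m/s.
λ = h/p = 6.626 × 10⁻³⁴ / 2.652 × 10⁻²⁵ = 2.50 × 10⁻⁹ m = 2500 pm.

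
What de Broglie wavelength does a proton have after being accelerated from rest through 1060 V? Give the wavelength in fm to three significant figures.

λ = 879 fm

KE = eV = 1.602 × 10⁻¹⁹ × 1060 = 1.698 × 10⁻¹⁶ J.
p = √(2mKE) = √(2 × 1.673 × 10⁻²⁷ × 1.698 × 10⁻¹⁶) = 7.538 × 10⁻²² kg·m/s.
λ = h/p = 6.626 × 10⁻³⁴ / 7.538 × 10⁻²² = 8.79 × 10⁻¹³ m = 879 fm.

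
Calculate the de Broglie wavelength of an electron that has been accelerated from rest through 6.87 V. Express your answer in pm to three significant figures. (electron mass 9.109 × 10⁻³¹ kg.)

λ = 468 pm

KE = eV = 1.602 × 10⁻¹⁹ × 6.870 = 1.101 × 10⁻¹⁸ J.
p = √(2mKE) = √(2 × 9.109 × 10⁻³¹ × 1.101 × 10⁻¹⁸) = 1.416 × 10⁻²⁴ kg·m/s.
λ = h/p = 6.626 × 10⁻³⁴ / 1.416 × 10⁻²⁴ = 4.68 × 10⁻¹⁰ m = 468 pm.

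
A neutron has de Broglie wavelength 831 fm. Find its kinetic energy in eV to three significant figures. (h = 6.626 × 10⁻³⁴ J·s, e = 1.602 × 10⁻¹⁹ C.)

KE = 1180 eV

p = h/λ = 6.626 × 10⁻³⁴ / 8.310 × 10⁻¹³ = 7.974 × 10⁻²² kg·m/s.
KE = p²/(2m) = (7.974 × 10⁻²²)² / (2 × 1.675 × 10⁻²⁷) = 1.898 × 10⁻¹⁶ J = 1180 eV.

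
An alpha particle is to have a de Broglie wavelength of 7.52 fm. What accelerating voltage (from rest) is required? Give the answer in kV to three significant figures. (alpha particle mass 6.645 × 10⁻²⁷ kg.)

p = h/λ = 6.626 × 10⁻³⁴ / 7.520 × 10⁻¹⁵ = 8.811 × 10⁻²⁰ kg·m/s.
KE = p²/(2m) = 5.842 × 10⁻¹³ J.
V = KE/2e = 5.842 × 10⁻¹³ / (2 × 1.602 × 10⁻¹⁹) = 1820 kV.

V = 1820 kV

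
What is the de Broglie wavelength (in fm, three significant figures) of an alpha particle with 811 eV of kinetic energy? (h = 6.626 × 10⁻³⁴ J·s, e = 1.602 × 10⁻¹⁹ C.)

KE = 811 eV = 1.299 × 10⁻¹⁶ J.
p = √(2mKE) = √(2 × 6.645 × 10⁻²⁷ × 1.299 × 10⁻¹⁶) = 1.314 × 10⁻²¹ kg·m/s.
λ = h/p = 6.626 × 10⁻³⁴ / 1.314 × 10⁻²¹ = 5.04 × 10⁻¹³ m = 504 fm.

λ = 504 fm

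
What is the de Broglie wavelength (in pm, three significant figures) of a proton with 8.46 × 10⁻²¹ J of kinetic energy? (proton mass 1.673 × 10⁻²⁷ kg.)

λ = 125 pm

p = √(2mKE) = √(2 × 1.673 × 10⁻²⁷ × 8.460 × 10⁻²¹) = 5.320 × 10⁻²⁴ kg·m/s.
λ = h/p = 6.626 × 10⁻³⁴ / 5.320 × 10⁻²⁴ = 1.25 × 10⁻¹⁰ m = 125 pm.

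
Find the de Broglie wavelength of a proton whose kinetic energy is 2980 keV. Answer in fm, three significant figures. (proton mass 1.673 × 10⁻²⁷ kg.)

λ = 16.6 fm

KE = 2980 keV = 4.774 × 10⁻¹³ J.
p = √(2mKE) = √(2 × 1.673 × 10⁻²⁷ × 4.774 × 10⁻¹³) = 3.997 × 10⁻²⁰ kg·m/s.
λ = h/p = 6.626 × 10⁻³⁴ / 3.997 × 10⁻²⁰ = 1.66 × 10⁻¹⁴ m = 16.6 fm.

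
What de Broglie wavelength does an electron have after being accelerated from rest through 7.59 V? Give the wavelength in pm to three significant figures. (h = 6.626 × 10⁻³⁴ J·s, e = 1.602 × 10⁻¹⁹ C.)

KE = eV = 1.602 × 10⁻¹⁹ × 7.590 = 1.216 × 10⁻¹⁸ J.
p = √(2mKE) = √(2 × 9.109 × 10⁻³¹ × 1.216 × 10⁻¹⁸) = 1.488 × 10⁻²⁴ kg·m/s.
λ = h/p = 6.626 × 10⁻³⁴ / 1.488 × 10⁻²⁴ = 4.45 × 10⁻¹⁰ m = 445 pm.

λ = 445 pm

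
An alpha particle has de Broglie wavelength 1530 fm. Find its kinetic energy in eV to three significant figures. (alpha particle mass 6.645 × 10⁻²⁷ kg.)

p = h/λ = 6.626 × 10⁻³⁴ / 1.530 × 10⁻¹² = 4.331 × 10⁻²² kg·m/s.
KE = p²/(2m) = (4.331 × 10⁻²²)² / (2 × 6.645 × 10⁻²⁷) = 1.411 × 10⁻¹⁷ J = 88.1 eV.

KE = 88.1 eV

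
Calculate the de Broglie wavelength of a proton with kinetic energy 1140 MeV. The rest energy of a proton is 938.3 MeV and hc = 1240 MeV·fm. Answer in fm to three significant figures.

λ = 0.669 fm

Total energy E = KE + m₀c² = 1140 + 938.3 = 2078.3 MeV.
(pc)² = E² − (m₀c²)² = (2078.3)² − (938.3)² = 3.439 × 10⁶ MeV², so pc = 1854 MeV.
λ = hc/(pc) = 1240 MeV·fm / 1854 MeV = 0.669 fm.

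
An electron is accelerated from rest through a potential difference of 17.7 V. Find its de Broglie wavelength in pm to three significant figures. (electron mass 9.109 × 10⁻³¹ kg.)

λ = 292 pm

KE = eV = 1.602 × 10⁻¹⁹ × 17.70 = 2.836 × 10⁻¹⁸ J.
p = √(2mKE) = √(2 × 9.109 × 10⁻³¹ × 2.836 × 10⁻¹⁸) = 2.273 × 10⁻²⁴ kg·m/s.
λ = h/p = 6.626 × 10⁻³⁴ / 2.273 × 10⁻²⁴ = 2.92 × 10⁻¹⁰ m = 292 pm.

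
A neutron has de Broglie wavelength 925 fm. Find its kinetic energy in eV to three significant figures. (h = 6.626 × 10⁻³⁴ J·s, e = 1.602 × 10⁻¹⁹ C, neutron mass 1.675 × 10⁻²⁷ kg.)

KE = 956 eV

p = h/λ = 6.626 × 10⁻³⁴ / 9.250 × 10⁻¹³ = 7.163 × 10⁻²² kg·m/s.
KE = p²/(2m) = (7.163 × 10⁻²²)² / (2 × 1.675 × 10⁻²⁷) = 1.532 × 10⁻¹⁶ J = 956 eV.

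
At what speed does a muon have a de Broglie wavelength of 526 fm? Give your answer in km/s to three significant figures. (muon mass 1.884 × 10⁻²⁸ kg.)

p = h/λ = 6.626 × 10⁻³⁴ / 5.260 × 10⁻¹³ = 1.260 × 10⁻²¹ kg·m/s.
v = p/m = 1.260 × 10⁻²¹ / 1.884 × 10⁻²⁸ = 6.69 × 10⁶ m/s = 6690 km/s.

v = 6690 km/s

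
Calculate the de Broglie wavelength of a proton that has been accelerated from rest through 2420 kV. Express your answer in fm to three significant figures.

λ = 18.4 fm

KE = eV = 1.602 × 10⁻¹⁹ × 2.420 × 10⁶ = 3.877 × 10⁻¹³ J.
p = √(2mKE) = √(2 × 1.673 × 10⁻²⁷ × 3.877 × 10⁻¹³) = 3.602 × 10⁻²⁰ kg·m/s.
λ = h/p = 6.626 × 10⁻³⁴ / 3.602 × 10⁻²⁰ = 1.84 × 10⁻¹⁴ m = 18.4 fm.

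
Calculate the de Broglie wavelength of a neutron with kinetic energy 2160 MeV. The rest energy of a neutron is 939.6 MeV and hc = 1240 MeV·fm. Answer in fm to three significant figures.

λ = 0.420 fm

Total energy E = KE + m₀c² = 2160 + 939.6 = 3099.6 MeV.
(pc)² = E² − (m₀c²)² = (3099.6)² − (939.6)² = 8.725 × 10⁶ MeV², so pc = 2954 MeV.
λ = hc/(pc) = 1240 MeV·fm / 2954 MeV = 0.420 fm.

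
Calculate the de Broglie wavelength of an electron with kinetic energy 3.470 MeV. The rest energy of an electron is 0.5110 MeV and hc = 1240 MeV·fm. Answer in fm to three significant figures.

λ = 314 fm

Total energy E = KE + m₀c² = 3.470 + 0.5110 = 3.9810 MeV.
(pc)² = E² − (m₀c²)² = (3.9810)² − (0.5110)² = 15.59 MeV², so pc = 3.948 MeV.
λ = hc/(pc) = 1240 MeV·fm / 3.948 MeV = 314 fm.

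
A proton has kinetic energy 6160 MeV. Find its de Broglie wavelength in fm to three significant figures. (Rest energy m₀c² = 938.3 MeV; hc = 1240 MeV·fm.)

Total energy E = KE + m₀c² = 6160 + 938.3 = 7098.3 MeV.
(pc)² = E² − (m₀c²)² = (7098.3)² − (938.3)² = 4.951 × 10⁷ MeV², so pc = 7036 MeV.
λ = hc/(pc) = 1240 MeV·fm / 7036 MeV = 0.176 fm.

λ = 0.176 fm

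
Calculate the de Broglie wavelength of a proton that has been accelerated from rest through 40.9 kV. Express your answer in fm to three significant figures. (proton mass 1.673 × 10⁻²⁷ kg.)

λ = 142 fm

KE = eV = 1.602 × 10⁻¹⁹ × 4.090 × 10⁴ = 6.552 × 10⁻¹⁵ J.
p = √(2mKE) = √(2 × 1.673 × 10⁻²⁷ × 6.552 × 10⁻¹⁵) = 4.682 × 10⁻²¹ kg·m/s.
λ = h/p = 6.626 × 10⁻³⁴ / 4.682 × 10⁻²¹ = 1.42 × 10⁻¹³ m = 142 fm.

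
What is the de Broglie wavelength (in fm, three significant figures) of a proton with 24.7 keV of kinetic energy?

KE = 24.7 keV = 3.957 × 10⁻¹⁵ J.
p = √(2mKE) = √(2 × 1.673 × 10⁻²⁷ × 3.957 × 10⁻¹⁵) = 3.639 × 10⁻²¹ kg·m/s.
λ = h/p = 6.626 × 10⁻³⁴ / 3.639 × 10⁻²¹ = 1.82 × 10⁻¹³ m = 182 fm.

λ = 182 fm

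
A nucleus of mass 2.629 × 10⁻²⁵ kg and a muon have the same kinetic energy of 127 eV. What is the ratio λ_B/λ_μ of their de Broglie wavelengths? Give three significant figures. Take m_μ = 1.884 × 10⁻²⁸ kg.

At fixed KE, p = √(2mKE) so λ = h/p ∝ 1/√m.
λ_B/λ_μ = √(m_μ/m_B) = √(1.884 × 10⁻²⁸/2.629 × 10⁻²⁵) = √(7.166 × 10⁻⁴) = 0.0268.

λ_B/λ_μ = 0.0268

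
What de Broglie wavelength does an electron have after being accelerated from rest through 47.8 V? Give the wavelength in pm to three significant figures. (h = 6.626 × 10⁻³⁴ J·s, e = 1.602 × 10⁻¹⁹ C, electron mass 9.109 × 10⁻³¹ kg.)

λ = 177 pm

KE = eV = 1.602 × 10⁻¹⁹ × 47.80 = 7.658 × 10⁻¹⁸ J.
p = √(2mKE) = √(2 × 9.109 × 10⁻³¹ × 7.658 × 10⁻¹⁸) = 3.735 × 10⁻²⁴ kg·m/s.
λ = h/p = 6.626 × 10⁻³⁴ / 3.735 × 10⁻²⁴ = 1.77 × 10⁻¹⁰ m = 177 pm.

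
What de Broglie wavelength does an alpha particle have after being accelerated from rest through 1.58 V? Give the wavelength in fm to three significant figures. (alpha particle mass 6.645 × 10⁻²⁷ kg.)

λ = 8080 fm

KE = 2eV = 2 × 1.602 × 10⁻¹⁹ × 1.580 = 5.062 × 10⁻¹⁹ J.
p = √(2mKE) = √(2 × 6.645 × 10⁻²⁷ × 5.062 × 10⁻¹⁹) = 8.202 × 10⁻²³ kg·m/s.
λ = h/p = 6.626 × 10⁻³⁴ / 8.202 × 10⁻²³ = 8.08 × 10⁻¹² m = 8080 fm.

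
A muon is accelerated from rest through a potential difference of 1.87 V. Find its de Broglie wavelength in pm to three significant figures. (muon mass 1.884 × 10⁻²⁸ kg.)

KE = eV = 1.602 × 10⁻¹⁹ × 1.870 = 2.996 × 10⁻¹⁹ J.
p = √(2mKE) = √(2 × 1.884 × 10⁻²⁸ × 2.996 × 10⁻¹⁹) = 1.062 × 10⁻²³ kg·m/s.
λ = h/p = 6.626 × 10⁻³⁴ / 1.062 × 10⁻²³ = 6.24 × 10⁻¹¹ m = 62.4 pm.

λ = 62.4 pm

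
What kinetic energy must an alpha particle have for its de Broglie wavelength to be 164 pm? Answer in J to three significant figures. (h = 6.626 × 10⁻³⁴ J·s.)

KE = 1.23 × 10⁻²¹ J

p = h/λ = 6.626 × 10⁻³⁴ / 1.640 × 10⁻¹⁰ = 4.040 × 10⁻²⁴ kg·m/s.
KE = p²/(2m) = (4.040 × 10⁻²⁴)² / (2 × 6.645 × 10⁻²⁷) = 1.228 × 10⁻²¹ J = 1.23 × 10⁻²¹ J.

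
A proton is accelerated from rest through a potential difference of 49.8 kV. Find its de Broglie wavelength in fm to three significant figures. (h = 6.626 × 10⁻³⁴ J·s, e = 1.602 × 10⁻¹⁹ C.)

λ = 128 fm

KE = eV = 1.602 × 10⁻¹⁹ × 4.980 × 10⁴ = 7.978 × 10⁻¹⁵ J.
p = √(2mKE) = √(2 × 1.673 × 10⁻²⁷ × 7.978 × 10⁻¹⁵) = 5.167 × 10⁻²¹ kg·m/s.
λ = h/p = 6.626 × 10⁻³⁴ / 5.167 × 10⁻²¹ = 1.28 × 10⁻¹³ m = 128 fm.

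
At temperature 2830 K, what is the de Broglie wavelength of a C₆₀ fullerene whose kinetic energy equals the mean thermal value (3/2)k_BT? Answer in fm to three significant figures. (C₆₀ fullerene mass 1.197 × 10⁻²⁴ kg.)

λ = 1770 fm

KE = (3/2)k_BT = 1.5 × 1.381 × 10⁻²³ × 2830 = 5.862 × 10⁻²⁰ J.
p = √(2mKE) = √(2 × 1.197 × 10⁻²⁴ × 5.862 × 10⁻²⁰) = 3.746 × 10⁻²² kg·m/s.
λ = h/p = 1.77 × 10⁻¹² m = 1770 fm.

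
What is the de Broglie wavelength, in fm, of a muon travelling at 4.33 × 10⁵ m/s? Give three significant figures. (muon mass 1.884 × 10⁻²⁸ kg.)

λ = 8120 fm

p = mv = 1.884 × 10⁻²⁸ × 4.33 × 10⁵ = 8.158 × 10⁻²³ kg·m/s.
λ = h/p = 6.626 × 10⁻³⁴ / 8.158 × 10⁻²³ = 8.12 × 10⁻¹² m = 8120 fm.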